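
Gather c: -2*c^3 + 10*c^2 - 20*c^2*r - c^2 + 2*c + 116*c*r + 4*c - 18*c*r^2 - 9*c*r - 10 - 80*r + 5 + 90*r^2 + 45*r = -2*c^3 + c^2*(9 - 20*r) + c*(-18*r^2 + 107*r + 6) + 90*r^2 - 35*r - 5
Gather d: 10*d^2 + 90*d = 10*d^2 + 90*d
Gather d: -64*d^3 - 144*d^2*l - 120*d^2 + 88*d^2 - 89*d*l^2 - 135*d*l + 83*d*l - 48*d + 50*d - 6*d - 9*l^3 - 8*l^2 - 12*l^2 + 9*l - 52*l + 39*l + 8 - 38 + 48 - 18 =-64*d^3 + d^2*(-144*l - 32) + d*(-89*l^2 - 52*l - 4) - 9*l^3 - 20*l^2 - 4*l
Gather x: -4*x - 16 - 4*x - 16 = -8*x - 32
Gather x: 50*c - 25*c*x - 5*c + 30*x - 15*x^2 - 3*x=45*c - 15*x^2 + x*(27 - 25*c)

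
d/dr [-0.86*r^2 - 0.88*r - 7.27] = -1.72*r - 0.88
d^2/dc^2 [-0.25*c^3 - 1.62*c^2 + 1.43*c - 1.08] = -1.5*c - 3.24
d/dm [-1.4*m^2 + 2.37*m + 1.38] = 2.37 - 2.8*m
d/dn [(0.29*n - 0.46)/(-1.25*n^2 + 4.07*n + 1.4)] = (0.3625*n^2 - 1.15*n + 2.2782)/(1.5625*n^4 - 10.175*n^3 + 13.0649*n^2 + 11.396*n + 1.96)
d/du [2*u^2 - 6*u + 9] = 4*u - 6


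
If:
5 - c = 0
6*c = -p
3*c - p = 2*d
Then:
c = 5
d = 45/2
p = -30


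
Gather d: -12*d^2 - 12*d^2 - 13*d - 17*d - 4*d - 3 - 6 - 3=-24*d^2 - 34*d - 12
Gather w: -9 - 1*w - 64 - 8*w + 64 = -9*w - 9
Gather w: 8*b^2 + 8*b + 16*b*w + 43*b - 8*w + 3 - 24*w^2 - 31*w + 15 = 8*b^2 + 51*b - 24*w^2 + w*(16*b - 39) + 18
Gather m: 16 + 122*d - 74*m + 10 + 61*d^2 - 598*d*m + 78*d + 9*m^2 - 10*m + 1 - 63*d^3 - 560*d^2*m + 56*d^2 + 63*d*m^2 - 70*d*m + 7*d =-63*d^3 + 117*d^2 + 207*d + m^2*(63*d + 9) + m*(-560*d^2 - 668*d - 84) + 27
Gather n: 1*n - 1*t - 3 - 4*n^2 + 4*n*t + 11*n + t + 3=-4*n^2 + n*(4*t + 12)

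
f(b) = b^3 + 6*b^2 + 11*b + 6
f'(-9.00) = 146.00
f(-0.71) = 0.86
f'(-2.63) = 0.19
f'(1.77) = 41.64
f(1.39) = 35.57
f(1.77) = 49.81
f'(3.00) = 74.00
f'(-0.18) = 8.94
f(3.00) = 120.00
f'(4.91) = 142.24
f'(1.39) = 33.48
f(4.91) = 323.03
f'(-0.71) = 3.99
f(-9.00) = -336.00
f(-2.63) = 0.38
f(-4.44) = -12.09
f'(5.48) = 166.85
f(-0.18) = 4.21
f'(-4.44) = 16.86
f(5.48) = 411.03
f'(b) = 3*b^2 + 12*b + 11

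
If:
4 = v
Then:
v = 4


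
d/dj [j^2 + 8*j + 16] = 2*j + 8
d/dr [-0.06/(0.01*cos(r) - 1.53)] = -0.0006*sin(r)/(0.01*cos(r) - 1.53)^2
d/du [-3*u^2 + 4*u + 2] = 4 - 6*u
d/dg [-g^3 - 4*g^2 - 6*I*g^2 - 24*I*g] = -3*g^2 - 4*g*(2 + 3*I) - 24*I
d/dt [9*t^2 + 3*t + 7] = 18*t + 3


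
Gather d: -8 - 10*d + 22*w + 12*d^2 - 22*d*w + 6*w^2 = 12*d^2 + d*(-22*w - 10) + 6*w^2 + 22*w - 8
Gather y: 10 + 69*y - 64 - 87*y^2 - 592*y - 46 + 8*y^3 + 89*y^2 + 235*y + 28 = 8*y^3 + 2*y^2 - 288*y - 72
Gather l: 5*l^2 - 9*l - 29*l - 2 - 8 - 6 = 5*l^2 - 38*l - 16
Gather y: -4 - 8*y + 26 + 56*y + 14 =48*y + 36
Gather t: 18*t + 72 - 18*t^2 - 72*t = -18*t^2 - 54*t + 72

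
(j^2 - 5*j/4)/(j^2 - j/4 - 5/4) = j/(j + 1)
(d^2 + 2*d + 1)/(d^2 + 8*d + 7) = (d + 1)/(d + 7)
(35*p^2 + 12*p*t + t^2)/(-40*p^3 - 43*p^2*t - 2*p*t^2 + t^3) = (-7*p - t)/(8*p^2 + 7*p*t - t^2)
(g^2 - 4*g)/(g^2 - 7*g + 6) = g*(g - 4)/(g^2 - 7*g + 6)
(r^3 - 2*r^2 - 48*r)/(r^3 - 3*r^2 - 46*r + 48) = r/(r - 1)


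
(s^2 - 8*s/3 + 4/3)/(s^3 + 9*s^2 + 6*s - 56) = (s - 2/3)/(s^2 + 11*s + 28)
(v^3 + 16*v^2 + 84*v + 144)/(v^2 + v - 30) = (v^2 + 10*v + 24)/(v - 5)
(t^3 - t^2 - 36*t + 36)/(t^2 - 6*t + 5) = (t^2 - 36)/(t - 5)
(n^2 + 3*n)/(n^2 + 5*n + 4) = n*(n + 3)/(n^2 + 5*n + 4)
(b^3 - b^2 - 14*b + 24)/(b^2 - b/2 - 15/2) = 2*(b^2 + 2*b - 8)/(2*b + 5)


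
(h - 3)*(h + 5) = h^2 + 2*h - 15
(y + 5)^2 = y^2 + 10*y + 25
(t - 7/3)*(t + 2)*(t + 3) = t^3 + 8*t^2/3 - 17*t/3 - 14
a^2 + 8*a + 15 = (a + 3)*(a + 5)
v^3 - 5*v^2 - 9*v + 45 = (v - 5)*(v - 3)*(v + 3)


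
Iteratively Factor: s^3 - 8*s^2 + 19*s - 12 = (s - 4)*(s^2 - 4*s + 3) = (s - 4)*(s - 1)*(s - 3)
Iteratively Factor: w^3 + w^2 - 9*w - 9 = (w + 1)*(w^2 - 9) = (w - 3)*(w + 1)*(w + 3)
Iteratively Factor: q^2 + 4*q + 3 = (q + 3)*(q + 1)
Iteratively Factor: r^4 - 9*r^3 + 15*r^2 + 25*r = (r - 5)*(r^3 - 4*r^2 - 5*r) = (r - 5)^2*(r^2 + r) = (r - 5)^2*(r + 1)*(r)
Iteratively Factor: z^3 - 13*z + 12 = (z - 3)*(z^2 + 3*z - 4) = (z - 3)*(z + 4)*(z - 1)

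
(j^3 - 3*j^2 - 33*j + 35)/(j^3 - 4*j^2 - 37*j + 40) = (j - 7)/(j - 8)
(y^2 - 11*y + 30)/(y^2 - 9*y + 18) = (y - 5)/(y - 3)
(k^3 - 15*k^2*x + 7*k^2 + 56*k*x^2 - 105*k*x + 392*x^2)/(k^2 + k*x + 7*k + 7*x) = (k^2 - 15*k*x + 56*x^2)/(k + x)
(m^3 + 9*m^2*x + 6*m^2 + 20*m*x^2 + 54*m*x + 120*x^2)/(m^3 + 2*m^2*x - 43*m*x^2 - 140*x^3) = (-m - 6)/(-m + 7*x)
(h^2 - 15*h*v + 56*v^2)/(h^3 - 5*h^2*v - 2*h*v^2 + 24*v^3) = (h^2 - 15*h*v + 56*v^2)/(h^3 - 5*h^2*v - 2*h*v^2 + 24*v^3)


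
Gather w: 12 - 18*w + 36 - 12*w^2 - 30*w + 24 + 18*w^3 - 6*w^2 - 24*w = 18*w^3 - 18*w^2 - 72*w + 72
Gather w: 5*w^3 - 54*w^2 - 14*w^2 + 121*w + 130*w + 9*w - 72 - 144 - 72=5*w^3 - 68*w^2 + 260*w - 288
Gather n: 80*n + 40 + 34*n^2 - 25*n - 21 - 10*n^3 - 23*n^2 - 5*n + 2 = -10*n^3 + 11*n^2 + 50*n + 21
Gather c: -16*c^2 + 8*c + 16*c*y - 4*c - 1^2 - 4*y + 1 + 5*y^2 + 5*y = -16*c^2 + c*(16*y + 4) + 5*y^2 + y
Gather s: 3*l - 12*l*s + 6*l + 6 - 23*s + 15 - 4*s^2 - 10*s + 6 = 9*l - 4*s^2 + s*(-12*l - 33) + 27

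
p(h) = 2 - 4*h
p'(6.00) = -4.00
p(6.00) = -22.00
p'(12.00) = -4.00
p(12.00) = -46.00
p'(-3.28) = -4.00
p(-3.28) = 15.12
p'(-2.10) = -4.00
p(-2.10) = 10.40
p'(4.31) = -4.00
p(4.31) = -15.24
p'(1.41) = -4.00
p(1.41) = -3.64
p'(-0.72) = -4.00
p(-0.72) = 4.88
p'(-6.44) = -4.00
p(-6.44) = 27.76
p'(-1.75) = -4.00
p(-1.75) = 9.00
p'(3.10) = -4.00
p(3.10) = -10.40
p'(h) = -4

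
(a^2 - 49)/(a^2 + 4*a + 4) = (a^2 - 49)/(a^2 + 4*a + 4)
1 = 1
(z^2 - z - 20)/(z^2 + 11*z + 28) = (z - 5)/(z + 7)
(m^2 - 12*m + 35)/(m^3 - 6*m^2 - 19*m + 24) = (m^2 - 12*m + 35)/(m^3 - 6*m^2 - 19*m + 24)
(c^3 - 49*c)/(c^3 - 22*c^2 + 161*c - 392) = c*(c + 7)/(c^2 - 15*c + 56)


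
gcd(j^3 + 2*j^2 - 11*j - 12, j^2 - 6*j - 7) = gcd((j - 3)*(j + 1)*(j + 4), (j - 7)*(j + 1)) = j + 1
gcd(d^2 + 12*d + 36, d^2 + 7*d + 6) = d + 6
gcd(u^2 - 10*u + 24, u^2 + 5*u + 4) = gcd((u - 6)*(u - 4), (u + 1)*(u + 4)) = 1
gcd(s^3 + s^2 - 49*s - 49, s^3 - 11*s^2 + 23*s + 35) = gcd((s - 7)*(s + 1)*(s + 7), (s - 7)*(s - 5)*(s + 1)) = s^2 - 6*s - 7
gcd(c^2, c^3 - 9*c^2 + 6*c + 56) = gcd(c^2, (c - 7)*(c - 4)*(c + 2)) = 1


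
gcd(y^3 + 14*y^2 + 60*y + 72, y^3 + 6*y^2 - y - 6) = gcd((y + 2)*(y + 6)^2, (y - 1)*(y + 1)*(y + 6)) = y + 6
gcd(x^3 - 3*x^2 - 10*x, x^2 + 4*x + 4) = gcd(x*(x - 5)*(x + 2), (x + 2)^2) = x + 2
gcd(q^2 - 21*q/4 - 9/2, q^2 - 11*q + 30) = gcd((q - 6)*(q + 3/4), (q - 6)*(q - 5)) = q - 6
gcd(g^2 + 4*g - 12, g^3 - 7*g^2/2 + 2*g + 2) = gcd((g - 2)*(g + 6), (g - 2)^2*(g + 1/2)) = g - 2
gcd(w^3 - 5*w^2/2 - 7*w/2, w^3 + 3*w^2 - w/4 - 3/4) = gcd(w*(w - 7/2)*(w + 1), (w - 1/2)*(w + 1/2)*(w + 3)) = 1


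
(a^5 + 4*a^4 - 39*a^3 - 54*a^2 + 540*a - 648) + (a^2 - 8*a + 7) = a^5 + 4*a^4 - 39*a^3 - 53*a^2 + 532*a - 641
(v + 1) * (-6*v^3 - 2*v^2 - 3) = -6*v^4 - 8*v^3 - 2*v^2 - 3*v - 3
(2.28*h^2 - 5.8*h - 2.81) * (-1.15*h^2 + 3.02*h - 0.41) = -2.622*h^4 + 13.5556*h^3 - 15.2193*h^2 - 6.1082*h + 1.1521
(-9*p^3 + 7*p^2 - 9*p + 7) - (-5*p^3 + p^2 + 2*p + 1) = -4*p^3 + 6*p^2 - 11*p + 6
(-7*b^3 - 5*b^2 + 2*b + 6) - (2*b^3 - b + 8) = -9*b^3 - 5*b^2 + 3*b - 2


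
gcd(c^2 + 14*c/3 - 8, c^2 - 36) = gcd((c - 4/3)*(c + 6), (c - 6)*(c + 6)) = c + 6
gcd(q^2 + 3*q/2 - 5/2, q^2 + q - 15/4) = q + 5/2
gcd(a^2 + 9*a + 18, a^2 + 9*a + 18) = a^2 + 9*a + 18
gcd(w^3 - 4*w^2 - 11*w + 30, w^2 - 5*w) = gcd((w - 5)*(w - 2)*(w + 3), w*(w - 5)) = w - 5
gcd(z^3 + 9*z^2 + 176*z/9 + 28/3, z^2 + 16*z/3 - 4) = z + 6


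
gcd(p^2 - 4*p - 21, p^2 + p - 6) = p + 3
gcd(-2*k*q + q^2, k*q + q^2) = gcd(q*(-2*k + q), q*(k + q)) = q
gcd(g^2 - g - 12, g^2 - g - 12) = g^2 - g - 12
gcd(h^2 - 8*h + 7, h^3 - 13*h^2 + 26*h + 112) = h - 7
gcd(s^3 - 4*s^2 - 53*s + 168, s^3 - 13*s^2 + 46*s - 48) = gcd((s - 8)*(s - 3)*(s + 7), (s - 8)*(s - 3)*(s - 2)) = s^2 - 11*s + 24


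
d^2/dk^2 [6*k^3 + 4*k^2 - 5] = 36*k + 8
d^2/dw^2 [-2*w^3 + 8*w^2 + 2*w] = 16 - 12*w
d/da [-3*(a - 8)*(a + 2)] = 18 - 6*a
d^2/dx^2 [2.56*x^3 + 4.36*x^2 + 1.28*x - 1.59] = 15.36*x + 8.72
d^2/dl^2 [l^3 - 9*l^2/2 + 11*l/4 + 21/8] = 6*l - 9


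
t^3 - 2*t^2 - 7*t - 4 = (t - 4)*(t + 1)^2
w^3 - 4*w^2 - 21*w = w*(w - 7)*(w + 3)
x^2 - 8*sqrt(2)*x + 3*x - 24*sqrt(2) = (x + 3)*(x - 8*sqrt(2))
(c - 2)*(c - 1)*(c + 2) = c^3 - c^2 - 4*c + 4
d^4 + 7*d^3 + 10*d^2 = d^2*(d + 2)*(d + 5)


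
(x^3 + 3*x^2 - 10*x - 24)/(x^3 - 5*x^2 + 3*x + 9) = (x^2 + 6*x + 8)/(x^2 - 2*x - 3)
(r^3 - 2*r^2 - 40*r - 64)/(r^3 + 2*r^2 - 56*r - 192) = (r + 2)/(r + 6)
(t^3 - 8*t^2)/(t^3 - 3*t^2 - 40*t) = t/(t + 5)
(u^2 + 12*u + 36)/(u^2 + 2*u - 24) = (u + 6)/(u - 4)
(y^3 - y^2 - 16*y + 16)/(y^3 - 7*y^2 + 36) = (y^3 - y^2 - 16*y + 16)/(y^3 - 7*y^2 + 36)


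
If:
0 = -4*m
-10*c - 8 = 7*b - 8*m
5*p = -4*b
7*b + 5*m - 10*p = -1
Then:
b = -1/15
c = -113/150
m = 0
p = 4/75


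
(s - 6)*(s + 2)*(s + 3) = s^3 - s^2 - 24*s - 36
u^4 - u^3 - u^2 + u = u*(u - 1)^2*(u + 1)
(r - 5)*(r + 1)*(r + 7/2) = r^3 - r^2/2 - 19*r - 35/2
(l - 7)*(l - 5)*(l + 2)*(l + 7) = l^4 - 3*l^3 - 59*l^2 + 147*l + 490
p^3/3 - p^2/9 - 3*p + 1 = (p/3 + 1)*(p - 3)*(p - 1/3)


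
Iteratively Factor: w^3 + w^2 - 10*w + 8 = (w - 1)*(w^2 + 2*w - 8) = (w - 2)*(w - 1)*(w + 4)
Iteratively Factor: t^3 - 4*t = (t)*(t^2 - 4) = t*(t - 2)*(t + 2)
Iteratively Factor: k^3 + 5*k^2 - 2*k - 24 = (k + 3)*(k^2 + 2*k - 8) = (k + 3)*(k + 4)*(k - 2)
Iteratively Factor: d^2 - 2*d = (d - 2)*(d)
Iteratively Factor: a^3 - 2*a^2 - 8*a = (a - 4)*(a^2 + 2*a) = a*(a - 4)*(a + 2)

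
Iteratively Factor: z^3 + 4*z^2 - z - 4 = (z + 1)*(z^2 + 3*z - 4) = (z - 1)*(z + 1)*(z + 4)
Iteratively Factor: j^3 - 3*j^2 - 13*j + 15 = (j - 5)*(j^2 + 2*j - 3) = (j - 5)*(j - 1)*(j + 3)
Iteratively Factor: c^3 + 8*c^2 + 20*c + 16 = (c + 2)*(c^2 + 6*c + 8) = (c + 2)*(c + 4)*(c + 2)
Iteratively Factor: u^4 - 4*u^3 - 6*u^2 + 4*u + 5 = (u + 1)*(u^3 - 5*u^2 - u + 5) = (u - 1)*(u + 1)*(u^2 - 4*u - 5) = (u - 1)*(u + 1)^2*(u - 5)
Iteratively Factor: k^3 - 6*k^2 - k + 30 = (k + 2)*(k^2 - 8*k + 15) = (k - 5)*(k + 2)*(k - 3)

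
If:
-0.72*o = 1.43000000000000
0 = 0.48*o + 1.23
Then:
No Solution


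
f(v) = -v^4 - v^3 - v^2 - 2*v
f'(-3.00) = 85.00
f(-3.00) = -57.00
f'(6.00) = -986.00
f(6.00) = -1560.00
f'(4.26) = -374.20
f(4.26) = -433.31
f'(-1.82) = 15.82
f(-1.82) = -4.62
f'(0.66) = -5.78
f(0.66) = -2.23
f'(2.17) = -61.34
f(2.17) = -41.44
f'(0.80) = -7.57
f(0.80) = -3.16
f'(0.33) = -3.13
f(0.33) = -0.82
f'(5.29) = -688.68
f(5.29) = -969.71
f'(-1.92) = 19.09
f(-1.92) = -6.36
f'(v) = -4*v^3 - 3*v^2 - 2*v - 2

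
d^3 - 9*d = d*(d - 3)*(d + 3)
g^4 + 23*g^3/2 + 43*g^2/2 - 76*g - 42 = (g - 2)*(g + 1/2)*(g + 6)*(g + 7)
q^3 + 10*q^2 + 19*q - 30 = (q - 1)*(q + 5)*(q + 6)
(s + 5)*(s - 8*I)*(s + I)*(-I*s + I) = -I*s^4 - 7*s^3 - 4*I*s^3 - 28*s^2 - 3*I*s^2 + 35*s - 32*I*s + 40*I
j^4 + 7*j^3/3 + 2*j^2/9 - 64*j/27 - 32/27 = (j - 1)*(j + 2/3)*(j + 4/3)^2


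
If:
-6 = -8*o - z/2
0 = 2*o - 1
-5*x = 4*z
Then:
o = 1/2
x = -16/5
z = 4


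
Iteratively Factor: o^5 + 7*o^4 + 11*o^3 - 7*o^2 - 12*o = (o)*(o^4 + 7*o^3 + 11*o^2 - 7*o - 12) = o*(o + 4)*(o^3 + 3*o^2 - o - 3) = o*(o - 1)*(o + 4)*(o^2 + 4*o + 3) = o*(o - 1)*(o + 3)*(o + 4)*(o + 1)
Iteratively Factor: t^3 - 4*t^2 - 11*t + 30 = (t + 3)*(t^2 - 7*t + 10) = (t - 5)*(t + 3)*(t - 2)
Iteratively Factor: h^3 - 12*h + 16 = (h + 4)*(h^2 - 4*h + 4) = (h - 2)*(h + 4)*(h - 2)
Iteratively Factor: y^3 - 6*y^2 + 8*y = (y - 2)*(y^2 - 4*y) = (y - 4)*(y - 2)*(y)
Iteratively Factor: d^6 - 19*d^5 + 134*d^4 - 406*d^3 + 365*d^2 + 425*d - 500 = (d + 1)*(d^5 - 20*d^4 + 154*d^3 - 560*d^2 + 925*d - 500) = (d - 5)*(d + 1)*(d^4 - 15*d^3 + 79*d^2 - 165*d + 100) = (d - 5)*(d - 1)*(d + 1)*(d^3 - 14*d^2 + 65*d - 100) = (d - 5)*(d - 4)*(d - 1)*(d + 1)*(d^2 - 10*d + 25) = (d - 5)^2*(d - 4)*(d - 1)*(d + 1)*(d - 5)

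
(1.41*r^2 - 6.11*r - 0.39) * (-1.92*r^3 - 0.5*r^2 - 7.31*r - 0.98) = -2.7072*r^5 + 11.0262*r^4 - 6.5033*r^3 + 43.4773*r^2 + 8.8387*r + 0.3822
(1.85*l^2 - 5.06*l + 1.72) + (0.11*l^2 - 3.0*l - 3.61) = 1.96*l^2 - 8.06*l - 1.89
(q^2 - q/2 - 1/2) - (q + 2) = q^2 - 3*q/2 - 5/2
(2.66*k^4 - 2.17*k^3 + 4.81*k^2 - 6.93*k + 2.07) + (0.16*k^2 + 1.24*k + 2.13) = 2.66*k^4 - 2.17*k^3 + 4.97*k^2 - 5.69*k + 4.2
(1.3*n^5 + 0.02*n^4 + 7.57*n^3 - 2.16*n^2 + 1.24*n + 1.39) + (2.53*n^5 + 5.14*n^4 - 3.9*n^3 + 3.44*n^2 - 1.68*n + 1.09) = 3.83*n^5 + 5.16*n^4 + 3.67*n^3 + 1.28*n^2 - 0.44*n + 2.48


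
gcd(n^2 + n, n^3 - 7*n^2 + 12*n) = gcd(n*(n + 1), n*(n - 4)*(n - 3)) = n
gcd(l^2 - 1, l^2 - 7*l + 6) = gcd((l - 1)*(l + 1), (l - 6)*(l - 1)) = l - 1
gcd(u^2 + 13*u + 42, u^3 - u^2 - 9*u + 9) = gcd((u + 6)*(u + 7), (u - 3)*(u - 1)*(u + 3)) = 1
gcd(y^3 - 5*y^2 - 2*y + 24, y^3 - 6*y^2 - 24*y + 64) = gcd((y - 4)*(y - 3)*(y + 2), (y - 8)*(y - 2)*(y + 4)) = 1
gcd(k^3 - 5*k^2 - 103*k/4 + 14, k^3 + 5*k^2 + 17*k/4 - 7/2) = k^2 + 3*k - 7/4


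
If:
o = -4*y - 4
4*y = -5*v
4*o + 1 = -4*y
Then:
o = 1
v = 1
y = -5/4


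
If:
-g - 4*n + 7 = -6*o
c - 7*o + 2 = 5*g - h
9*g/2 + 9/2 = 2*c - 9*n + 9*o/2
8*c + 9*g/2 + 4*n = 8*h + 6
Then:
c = 216*o/37 + 6219/296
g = 44*o/37 + 358/37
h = 263*o/37 + 7509/296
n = 89*o/74 - 99/148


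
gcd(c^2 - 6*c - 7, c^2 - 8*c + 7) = c - 7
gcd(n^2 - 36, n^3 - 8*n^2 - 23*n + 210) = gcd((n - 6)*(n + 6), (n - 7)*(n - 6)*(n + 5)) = n - 6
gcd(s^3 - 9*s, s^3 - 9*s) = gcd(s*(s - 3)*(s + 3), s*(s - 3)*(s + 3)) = s^3 - 9*s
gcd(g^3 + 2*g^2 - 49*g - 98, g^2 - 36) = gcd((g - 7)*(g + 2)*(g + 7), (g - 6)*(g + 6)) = 1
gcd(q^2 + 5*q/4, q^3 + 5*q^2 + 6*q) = q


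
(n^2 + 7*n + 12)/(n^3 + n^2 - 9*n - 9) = (n + 4)/(n^2 - 2*n - 3)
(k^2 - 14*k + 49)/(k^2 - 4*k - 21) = (k - 7)/(k + 3)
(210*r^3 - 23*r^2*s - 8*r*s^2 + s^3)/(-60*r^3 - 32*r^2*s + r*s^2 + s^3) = (-7*r + s)/(2*r + s)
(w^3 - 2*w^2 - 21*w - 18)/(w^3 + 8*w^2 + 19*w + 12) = (w - 6)/(w + 4)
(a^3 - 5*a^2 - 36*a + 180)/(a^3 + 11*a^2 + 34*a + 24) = (a^2 - 11*a + 30)/(a^2 + 5*a + 4)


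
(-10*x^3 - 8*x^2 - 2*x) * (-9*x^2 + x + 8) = 90*x^5 + 62*x^4 - 70*x^3 - 66*x^2 - 16*x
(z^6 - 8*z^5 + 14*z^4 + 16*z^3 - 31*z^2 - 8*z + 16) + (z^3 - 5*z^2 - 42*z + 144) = z^6 - 8*z^5 + 14*z^4 + 17*z^3 - 36*z^2 - 50*z + 160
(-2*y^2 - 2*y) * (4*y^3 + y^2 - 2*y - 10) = -8*y^5 - 10*y^4 + 2*y^3 + 24*y^2 + 20*y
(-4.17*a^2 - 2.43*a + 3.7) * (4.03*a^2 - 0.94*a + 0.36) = -16.8051*a^4 - 5.8731*a^3 + 15.694*a^2 - 4.3528*a + 1.332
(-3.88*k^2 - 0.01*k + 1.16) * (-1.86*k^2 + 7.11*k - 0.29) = 7.2168*k^4 - 27.5682*k^3 - 1.1035*k^2 + 8.2505*k - 0.3364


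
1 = 1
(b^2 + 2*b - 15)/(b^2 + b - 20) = (b - 3)/(b - 4)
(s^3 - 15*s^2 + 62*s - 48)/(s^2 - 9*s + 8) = s - 6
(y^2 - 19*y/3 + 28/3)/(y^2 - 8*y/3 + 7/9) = 3*(y - 4)/(3*y - 1)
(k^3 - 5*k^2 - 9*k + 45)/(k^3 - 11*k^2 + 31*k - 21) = (k^2 - 2*k - 15)/(k^2 - 8*k + 7)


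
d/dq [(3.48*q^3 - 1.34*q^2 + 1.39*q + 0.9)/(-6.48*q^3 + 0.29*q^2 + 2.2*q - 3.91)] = (-7.674*q^4 + 33.3264*q^3 - 26.6755*q^2 + 9.9568*q - 7.4149)/(41.9904*q^6 - 3.7584*q^5 - 28.4279*q^4 + 51.9496*q^3 + 2.5722*q^2 - 17.204*q + 15.2881)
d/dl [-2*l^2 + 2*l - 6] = 2 - 4*l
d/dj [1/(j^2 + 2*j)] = 2*(-j - 1)/(j^2*(j + 2)^2)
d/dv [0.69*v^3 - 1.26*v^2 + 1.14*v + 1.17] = 2.07*v^2 - 2.52*v + 1.14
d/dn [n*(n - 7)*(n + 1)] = 3*n^2 - 12*n - 7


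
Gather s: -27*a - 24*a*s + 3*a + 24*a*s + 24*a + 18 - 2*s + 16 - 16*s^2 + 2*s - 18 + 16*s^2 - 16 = 0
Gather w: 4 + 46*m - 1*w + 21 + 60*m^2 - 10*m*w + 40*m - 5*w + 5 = 60*m^2 + 86*m + w*(-10*m - 6) + 30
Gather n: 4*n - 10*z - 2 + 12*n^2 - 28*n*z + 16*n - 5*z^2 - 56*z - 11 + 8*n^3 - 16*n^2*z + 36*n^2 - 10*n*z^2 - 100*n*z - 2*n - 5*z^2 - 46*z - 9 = 8*n^3 + n^2*(48 - 16*z) + n*(-10*z^2 - 128*z + 18) - 10*z^2 - 112*z - 22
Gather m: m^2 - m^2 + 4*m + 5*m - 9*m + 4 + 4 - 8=0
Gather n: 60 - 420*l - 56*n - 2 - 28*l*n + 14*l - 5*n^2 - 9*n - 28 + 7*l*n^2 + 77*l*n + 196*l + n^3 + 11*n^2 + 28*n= -210*l + n^3 + n^2*(7*l + 6) + n*(49*l - 37) + 30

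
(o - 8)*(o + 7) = o^2 - o - 56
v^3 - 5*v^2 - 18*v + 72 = (v - 6)*(v - 3)*(v + 4)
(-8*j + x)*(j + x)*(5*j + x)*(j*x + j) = -40*j^4*x - 40*j^4 - 43*j^3*x^2 - 43*j^3*x - 2*j^2*x^3 - 2*j^2*x^2 + j*x^4 + j*x^3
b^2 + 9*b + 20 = (b + 4)*(b + 5)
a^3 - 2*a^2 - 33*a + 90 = (a - 5)*(a - 3)*(a + 6)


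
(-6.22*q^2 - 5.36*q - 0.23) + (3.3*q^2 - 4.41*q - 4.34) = -2.92*q^2 - 9.77*q - 4.57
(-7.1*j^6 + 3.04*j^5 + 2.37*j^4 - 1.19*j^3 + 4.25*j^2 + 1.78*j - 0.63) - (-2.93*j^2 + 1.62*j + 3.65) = -7.1*j^6 + 3.04*j^5 + 2.37*j^4 - 1.19*j^3 + 7.18*j^2 + 0.16*j - 4.28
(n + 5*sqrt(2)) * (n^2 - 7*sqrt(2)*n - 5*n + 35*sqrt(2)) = n^3 - 5*n^2 - 2*sqrt(2)*n^2 - 70*n + 10*sqrt(2)*n + 350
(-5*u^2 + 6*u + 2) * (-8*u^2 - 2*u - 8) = 40*u^4 - 38*u^3 + 12*u^2 - 52*u - 16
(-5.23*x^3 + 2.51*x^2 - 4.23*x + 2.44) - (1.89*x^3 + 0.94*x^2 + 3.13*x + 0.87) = -7.12*x^3 + 1.57*x^2 - 7.36*x + 1.57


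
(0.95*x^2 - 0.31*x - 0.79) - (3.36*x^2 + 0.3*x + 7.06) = -2.41*x^2 - 0.61*x - 7.85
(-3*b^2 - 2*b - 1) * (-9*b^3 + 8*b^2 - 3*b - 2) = 27*b^5 - 6*b^4 + 2*b^3 + 4*b^2 + 7*b + 2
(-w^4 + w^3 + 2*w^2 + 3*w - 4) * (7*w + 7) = -7*w^5 + 21*w^3 + 35*w^2 - 7*w - 28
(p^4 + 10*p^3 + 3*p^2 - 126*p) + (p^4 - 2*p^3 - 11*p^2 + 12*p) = 2*p^4 + 8*p^3 - 8*p^2 - 114*p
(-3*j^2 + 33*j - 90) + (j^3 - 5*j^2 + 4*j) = j^3 - 8*j^2 + 37*j - 90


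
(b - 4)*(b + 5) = b^2 + b - 20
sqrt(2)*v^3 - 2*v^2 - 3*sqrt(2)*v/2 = v*(v - 3*sqrt(2)/2)*(sqrt(2)*v + 1)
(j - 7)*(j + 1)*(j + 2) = j^3 - 4*j^2 - 19*j - 14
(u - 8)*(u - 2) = u^2 - 10*u + 16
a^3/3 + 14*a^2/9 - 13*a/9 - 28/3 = (a/3 + 1)*(a - 7/3)*(a + 4)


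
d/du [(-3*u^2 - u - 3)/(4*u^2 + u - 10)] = (u^2 + 84*u + 13)/(16*u^4 + 8*u^3 - 79*u^2 - 20*u + 100)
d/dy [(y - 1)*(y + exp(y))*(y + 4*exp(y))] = (y - 1)*(y + exp(y))*(4*exp(y) + 1) + (y - 1)*(y + 4*exp(y))*(exp(y) + 1) + (y + exp(y))*(y + 4*exp(y))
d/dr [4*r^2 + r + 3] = 8*r + 1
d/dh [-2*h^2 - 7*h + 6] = -4*h - 7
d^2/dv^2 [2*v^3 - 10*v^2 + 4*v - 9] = 12*v - 20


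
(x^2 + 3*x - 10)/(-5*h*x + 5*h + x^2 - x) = (-x^2 - 3*x + 10)/(5*h*x - 5*h - x^2 + x)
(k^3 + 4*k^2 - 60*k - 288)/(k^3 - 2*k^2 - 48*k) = (k + 6)/k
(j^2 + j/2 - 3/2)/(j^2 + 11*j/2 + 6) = (j - 1)/(j + 4)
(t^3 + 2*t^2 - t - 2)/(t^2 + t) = t + 1 - 2/t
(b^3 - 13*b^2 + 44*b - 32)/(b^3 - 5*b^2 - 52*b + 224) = (b - 1)/(b + 7)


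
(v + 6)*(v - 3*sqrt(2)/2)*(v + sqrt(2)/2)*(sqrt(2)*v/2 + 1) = sqrt(2)*v^4/2 + 3*sqrt(2)*v^3 - 7*sqrt(2)*v^2/4 - 21*sqrt(2)*v/2 - 3*v/2 - 9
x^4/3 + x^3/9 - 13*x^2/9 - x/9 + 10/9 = (x/3 + 1/3)*(x - 5/3)*(x - 1)*(x + 2)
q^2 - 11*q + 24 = (q - 8)*(q - 3)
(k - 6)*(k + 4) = k^2 - 2*k - 24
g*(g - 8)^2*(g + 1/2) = g^4 - 31*g^3/2 + 56*g^2 + 32*g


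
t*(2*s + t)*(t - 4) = 2*s*t^2 - 8*s*t + t^3 - 4*t^2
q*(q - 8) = q^2 - 8*q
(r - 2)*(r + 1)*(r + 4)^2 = r^4 + 7*r^3 + 6*r^2 - 32*r - 32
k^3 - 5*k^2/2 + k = k*(k - 2)*(k - 1/2)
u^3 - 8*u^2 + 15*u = u*(u - 5)*(u - 3)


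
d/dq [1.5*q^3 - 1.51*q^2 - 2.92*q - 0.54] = 4.5*q^2 - 3.02*q - 2.92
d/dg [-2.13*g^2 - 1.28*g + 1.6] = -4.26*g - 1.28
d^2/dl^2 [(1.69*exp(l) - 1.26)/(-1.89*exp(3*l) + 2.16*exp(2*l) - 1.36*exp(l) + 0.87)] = (-24.147396*exp(6*l) + 61.205382*exp(5*l) - 47.091024*exp(4*l) - 11.097783*exp(3*l) + 26.597322*exp(2*l) - 9.14028*exp(l) + 0.211671)*exp(l)/(6.751269*exp(9*l) - 23.147208*exp(8*l) + 41.02812*exp(7*l) - 52.713261*exp(6*l) + 50.833008*exp(5*l) - 37.580112*exp(4*l) + 22.141351*exp(3*l) - 9.732168*exp(2*l) + 3.088152*exp(l) - 0.658503)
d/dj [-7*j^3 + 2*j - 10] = 2 - 21*j^2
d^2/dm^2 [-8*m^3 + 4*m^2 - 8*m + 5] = 8 - 48*m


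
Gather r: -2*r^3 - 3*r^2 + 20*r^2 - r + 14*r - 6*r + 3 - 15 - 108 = -2*r^3 + 17*r^2 + 7*r - 120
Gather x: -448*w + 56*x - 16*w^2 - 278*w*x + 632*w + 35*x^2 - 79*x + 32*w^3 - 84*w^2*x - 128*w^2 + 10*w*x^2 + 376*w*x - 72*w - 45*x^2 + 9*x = 32*w^3 - 144*w^2 + 112*w + x^2*(10*w - 10) + x*(-84*w^2 + 98*w - 14)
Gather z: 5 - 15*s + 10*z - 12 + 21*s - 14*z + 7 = 6*s - 4*z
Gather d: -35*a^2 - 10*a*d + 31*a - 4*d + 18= -35*a^2 + 31*a + d*(-10*a - 4) + 18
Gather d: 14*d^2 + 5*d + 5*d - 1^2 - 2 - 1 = 14*d^2 + 10*d - 4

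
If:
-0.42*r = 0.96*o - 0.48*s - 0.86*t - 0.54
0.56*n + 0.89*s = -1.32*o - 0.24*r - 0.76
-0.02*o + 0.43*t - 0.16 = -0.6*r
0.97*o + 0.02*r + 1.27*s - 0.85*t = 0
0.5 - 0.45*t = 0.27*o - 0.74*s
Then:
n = -2.38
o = 0.61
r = 0.10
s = -0.29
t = 0.26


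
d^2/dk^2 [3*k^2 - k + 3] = 6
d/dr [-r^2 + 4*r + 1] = 4 - 2*r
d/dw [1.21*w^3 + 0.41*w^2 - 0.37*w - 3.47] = 3.63*w^2 + 0.82*w - 0.37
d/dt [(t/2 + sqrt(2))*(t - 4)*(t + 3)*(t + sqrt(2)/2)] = 2*t^3 - 3*t^2/2 + 15*sqrt(2)*t^2/4 - 10*t - 5*sqrt(2)*t/2 - 15*sqrt(2) - 1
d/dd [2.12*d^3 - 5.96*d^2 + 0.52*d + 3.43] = 6.36*d^2 - 11.92*d + 0.52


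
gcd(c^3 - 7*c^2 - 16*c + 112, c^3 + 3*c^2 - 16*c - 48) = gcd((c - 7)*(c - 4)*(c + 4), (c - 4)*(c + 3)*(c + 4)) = c^2 - 16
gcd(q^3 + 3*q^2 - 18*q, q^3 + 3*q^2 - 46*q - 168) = q + 6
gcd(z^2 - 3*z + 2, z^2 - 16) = 1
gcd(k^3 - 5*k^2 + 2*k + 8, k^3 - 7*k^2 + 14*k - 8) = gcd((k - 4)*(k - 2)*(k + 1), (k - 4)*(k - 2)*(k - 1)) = k^2 - 6*k + 8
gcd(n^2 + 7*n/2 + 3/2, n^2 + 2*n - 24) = 1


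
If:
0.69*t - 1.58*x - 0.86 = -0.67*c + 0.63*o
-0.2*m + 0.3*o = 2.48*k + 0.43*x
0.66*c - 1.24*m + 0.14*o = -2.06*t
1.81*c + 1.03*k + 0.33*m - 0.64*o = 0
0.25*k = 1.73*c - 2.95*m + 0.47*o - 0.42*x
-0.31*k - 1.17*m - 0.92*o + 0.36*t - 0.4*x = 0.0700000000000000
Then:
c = -0.04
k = 0.10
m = 0.06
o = 0.08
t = 0.04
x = -0.57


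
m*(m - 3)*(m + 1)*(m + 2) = m^4 - 7*m^2 - 6*m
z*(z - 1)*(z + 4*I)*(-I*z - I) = -I*z^4 + 4*z^3 + I*z^2 - 4*z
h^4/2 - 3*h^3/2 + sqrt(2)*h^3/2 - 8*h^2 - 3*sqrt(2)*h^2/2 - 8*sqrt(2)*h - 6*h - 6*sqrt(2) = (h/2 + sqrt(2)/2)*(h - 6)*(h + 1)*(h + 2)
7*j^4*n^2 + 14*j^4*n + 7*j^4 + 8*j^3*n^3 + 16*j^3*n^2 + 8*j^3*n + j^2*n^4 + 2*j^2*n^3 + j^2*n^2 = (j + n)*(7*j + n)*(j*n + j)^2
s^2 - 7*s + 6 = (s - 6)*(s - 1)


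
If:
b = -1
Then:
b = -1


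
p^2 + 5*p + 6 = (p + 2)*(p + 3)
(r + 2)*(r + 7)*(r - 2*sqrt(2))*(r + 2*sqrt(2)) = r^4 + 9*r^3 + 6*r^2 - 72*r - 112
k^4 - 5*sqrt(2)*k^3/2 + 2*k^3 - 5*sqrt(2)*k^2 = k^2*(k + 2)*(k - 5*sqrt(2)/2)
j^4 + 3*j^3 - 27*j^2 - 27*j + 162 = (j - 3)^2*(j + 3)*(j + 6)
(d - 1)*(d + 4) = d^2 + 3*d - 4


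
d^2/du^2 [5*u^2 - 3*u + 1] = 10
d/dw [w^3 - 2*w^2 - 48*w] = 3*w^2 - 4*w - 48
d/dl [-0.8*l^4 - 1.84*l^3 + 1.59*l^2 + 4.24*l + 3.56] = -3.2*l^3 - 5.52*l^2 + 3.18*l + 4.24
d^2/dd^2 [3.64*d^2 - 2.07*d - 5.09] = 7.28000000000000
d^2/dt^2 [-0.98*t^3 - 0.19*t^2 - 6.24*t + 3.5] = -5.88*t - 0.38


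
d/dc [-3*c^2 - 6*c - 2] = -6*c - 6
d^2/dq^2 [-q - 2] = 0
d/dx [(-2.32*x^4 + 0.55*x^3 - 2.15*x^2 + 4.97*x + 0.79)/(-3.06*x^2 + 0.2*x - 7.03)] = (14.1984*x^5 - 3.075*x^4 + 65.4584*x^3 + 3.1787*x^2 + 35.0638*x - 35.0971)/(9.3636*x^4 - 1.224*x^3 + 43.0636*x^2 - 2.812*x + 49.4209)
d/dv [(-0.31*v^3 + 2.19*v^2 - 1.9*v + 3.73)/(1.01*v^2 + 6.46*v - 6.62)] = (-0.3131*v^4 - 4.0052*v^3 + 22.223*v^2 - 36.5302*v - 11.5178)/(1.0201*v^4 + 13.0492*v^3 + 28.3592*v^2 - 85.5304*v + 43.8244)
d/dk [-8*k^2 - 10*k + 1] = -16*k - 10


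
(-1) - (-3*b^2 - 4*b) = 3*b^2 + 4*b - 1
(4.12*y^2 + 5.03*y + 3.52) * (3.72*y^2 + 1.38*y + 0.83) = 15.3264*y^4 + 24.3972*y^3 + 23.4554*y^2 + 9.0325*y + 2.9216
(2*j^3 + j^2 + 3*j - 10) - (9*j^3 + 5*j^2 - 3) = -7*j^3 - 4*j^2 + 3*j - 7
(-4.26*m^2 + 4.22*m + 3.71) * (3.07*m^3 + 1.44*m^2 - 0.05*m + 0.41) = -13.0782*m^5 + 6.821*m^4 + 17.6795*m^3 + 3.3848*m^2 + 1.5447*m + 1.5211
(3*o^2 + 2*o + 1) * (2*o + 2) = 6*o^3 + 10*o^2 + 6*o + 2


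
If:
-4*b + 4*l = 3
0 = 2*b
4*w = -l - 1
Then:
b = 0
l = 3/4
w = -7/16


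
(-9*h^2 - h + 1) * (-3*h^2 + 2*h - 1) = 27*h^4 - 15*h^3 + 4*h^2 + 3*h - 1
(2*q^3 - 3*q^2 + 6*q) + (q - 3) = 2*q^3 - 3*q^2 + 7*q - 3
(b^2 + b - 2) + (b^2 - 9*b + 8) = 2*b^2 - 8*b + 6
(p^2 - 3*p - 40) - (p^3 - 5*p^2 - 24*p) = -p^3 + 6*p^2 + 21*p - 40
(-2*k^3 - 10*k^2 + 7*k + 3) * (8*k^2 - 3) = -16*k^5 - 80*k^4 + 62*k^3 + 54*k^2 - 21*k - 9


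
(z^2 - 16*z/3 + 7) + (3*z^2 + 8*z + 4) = 4*z^2 + 8*z/3 + 11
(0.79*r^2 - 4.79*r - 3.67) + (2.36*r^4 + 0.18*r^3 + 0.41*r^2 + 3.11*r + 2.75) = 2.36*r^4 + 0.18*r^3 + 1.2*r^2 - 1.68*r - 0.92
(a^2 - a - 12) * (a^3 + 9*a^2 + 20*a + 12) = a^5 + 8*a^4 - a^3 - 116*a^2 - 252*a - 144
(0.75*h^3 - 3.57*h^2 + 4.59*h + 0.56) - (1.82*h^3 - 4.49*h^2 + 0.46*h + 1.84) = -1.07*h^3 + 0.92*h^2 + 4.13*h - 1.28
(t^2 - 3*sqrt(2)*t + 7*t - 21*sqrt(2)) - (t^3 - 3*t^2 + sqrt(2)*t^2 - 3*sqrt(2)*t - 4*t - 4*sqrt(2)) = -t^3 - sqrt(2)*t^2 + 4*t^2 + 11*t - 17*sqrt(2)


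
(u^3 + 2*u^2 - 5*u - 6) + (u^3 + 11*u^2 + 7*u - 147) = 2*u^3 + 13*u^2 + 2*u - 153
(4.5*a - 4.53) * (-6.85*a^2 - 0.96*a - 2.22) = -30.825*a^3 + 26.7105*a^2 - 5.6412*a + 10.0566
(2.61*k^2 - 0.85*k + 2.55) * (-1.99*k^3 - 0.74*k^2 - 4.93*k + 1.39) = -5.1939*k^5 - 0.2399*k^4 - 17.3128*k^3 + 5.9314*k^2 - 13.753*k + 3.5445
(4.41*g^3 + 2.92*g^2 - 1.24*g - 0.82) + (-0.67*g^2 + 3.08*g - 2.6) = 4.41*g^3 + 2.25*g^2 + 1.84*g - 3.42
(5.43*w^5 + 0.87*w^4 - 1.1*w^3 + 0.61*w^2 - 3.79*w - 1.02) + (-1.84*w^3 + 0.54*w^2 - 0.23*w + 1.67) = 5.43*w^5 + 0.87*w^4 - 2.94*w^3 + 1.15*w^2 - 4.02*w + 0.65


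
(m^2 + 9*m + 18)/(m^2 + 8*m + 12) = (m + 3)/(m + 2)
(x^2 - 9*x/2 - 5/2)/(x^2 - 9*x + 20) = (x + 1/2)/(x - 4)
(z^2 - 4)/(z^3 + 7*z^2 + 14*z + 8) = (z - 2)/(z^2 + 5*z + 4)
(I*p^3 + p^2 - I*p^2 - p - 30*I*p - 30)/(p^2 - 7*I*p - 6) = I*(p^2 - p - 30)/(p - 6*I)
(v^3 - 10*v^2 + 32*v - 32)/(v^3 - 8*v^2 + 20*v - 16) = (v - 4)/(v - 2)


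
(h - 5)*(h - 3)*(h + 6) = h^3 - 2*h^2 - 33*h + 90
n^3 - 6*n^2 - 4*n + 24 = (n - 6)*(n - 2)*(n + 2)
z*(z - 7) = z^2 - 7*z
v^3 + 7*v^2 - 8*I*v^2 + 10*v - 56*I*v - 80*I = (v + 2)*(v + 5)*(v - 8*I)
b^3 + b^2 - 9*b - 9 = (b - 3)*(b + 1)*(b + 3)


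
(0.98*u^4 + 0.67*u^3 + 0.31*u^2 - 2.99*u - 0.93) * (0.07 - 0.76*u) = -0.7448*u^5 - 0.4406*u^4 - 0.1887*u^3 + 2.2941*u^2 + 0.4975*u - 0.0651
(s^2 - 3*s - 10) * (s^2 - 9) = s^4 - 3*s^3 - 19*s^2 + 27*s + 90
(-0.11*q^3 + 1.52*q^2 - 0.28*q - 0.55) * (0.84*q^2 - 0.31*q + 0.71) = -0.0924*q^5 + 1.3109*q^4 - 0.7845*q^3 + 0.704*q^2 - 0.0283*q - 0.3905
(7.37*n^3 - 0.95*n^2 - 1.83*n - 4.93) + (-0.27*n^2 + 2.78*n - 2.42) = 7.37*n^3 - 1.22*n^2 + 0.95*n - 7.35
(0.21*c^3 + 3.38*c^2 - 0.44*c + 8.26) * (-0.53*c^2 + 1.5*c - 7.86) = -0.1113*c^5 - 1.4764*c^4 + 3.6526*c^3 - 31.6046*c^2 + 15.8484*c - 64.9236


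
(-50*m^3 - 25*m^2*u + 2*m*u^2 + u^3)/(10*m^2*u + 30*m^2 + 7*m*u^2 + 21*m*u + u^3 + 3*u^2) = (-5*m + u)/(u + 3)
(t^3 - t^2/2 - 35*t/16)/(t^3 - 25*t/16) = (4*t - 7)/(4*t - 5)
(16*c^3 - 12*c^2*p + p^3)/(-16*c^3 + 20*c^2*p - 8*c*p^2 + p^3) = (4*c + p)/(-4*c + p)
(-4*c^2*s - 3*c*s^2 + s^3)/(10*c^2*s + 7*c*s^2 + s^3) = (-4*c^2 - 3*c*s + s^2)/(10*c^2 + 7*c*s + s^2)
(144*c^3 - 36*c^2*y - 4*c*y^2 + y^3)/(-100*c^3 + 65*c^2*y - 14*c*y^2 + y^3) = (-36*c^2 + y^2)/(25*c^2 - 10*c*y + y^2)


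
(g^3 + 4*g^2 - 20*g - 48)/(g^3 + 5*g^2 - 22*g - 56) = (g + 6)/(g + 7)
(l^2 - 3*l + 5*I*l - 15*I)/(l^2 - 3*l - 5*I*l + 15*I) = (l + 5*I)/(l - 5*I)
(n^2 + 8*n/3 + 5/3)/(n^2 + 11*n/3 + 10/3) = (n + 1)/(n + 2)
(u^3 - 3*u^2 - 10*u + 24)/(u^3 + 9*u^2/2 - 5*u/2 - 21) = 2*(u - 4)/(2*u + 7)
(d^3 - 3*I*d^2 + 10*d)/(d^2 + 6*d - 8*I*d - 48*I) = d*(d^2 - 3*I*d + 10)/(d^2 + 6*d - 8*I*d - 48*I)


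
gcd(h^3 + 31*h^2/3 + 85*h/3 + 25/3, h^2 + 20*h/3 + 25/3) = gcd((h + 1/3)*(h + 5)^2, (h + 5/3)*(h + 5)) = h + 5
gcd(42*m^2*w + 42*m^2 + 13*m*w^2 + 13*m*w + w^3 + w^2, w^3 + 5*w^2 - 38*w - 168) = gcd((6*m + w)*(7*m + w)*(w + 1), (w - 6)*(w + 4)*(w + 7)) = 1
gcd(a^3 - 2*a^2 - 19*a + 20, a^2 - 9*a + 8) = a - 1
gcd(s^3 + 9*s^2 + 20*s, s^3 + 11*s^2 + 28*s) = s^2 + 4*s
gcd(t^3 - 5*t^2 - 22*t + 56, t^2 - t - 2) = t - 2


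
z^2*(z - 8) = z^3 - 8*z^2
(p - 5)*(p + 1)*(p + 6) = p^3 + 2*p^2 - 29*p - 30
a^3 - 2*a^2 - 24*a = a*(a - 6)*(a + 4)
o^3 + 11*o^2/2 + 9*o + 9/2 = (o + 1)*(o + 3/2)*(o + 3)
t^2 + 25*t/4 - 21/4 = (t - 3/4)*(t + 7)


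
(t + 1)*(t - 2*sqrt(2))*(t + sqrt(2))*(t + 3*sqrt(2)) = t^4 + t^3 + 2*sqrt(2)*t^3 - 10*t^2 + 2*sqrt(2)*t^2 - 12*sqrt(2)*t - 10*t - 12*sqrt(2)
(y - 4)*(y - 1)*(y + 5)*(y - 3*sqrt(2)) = y^4 - 3*sqrt(2)*y^3 - 21*y^2 + 20*y + 63*sqrt(2)*y - 60*sqrt(2)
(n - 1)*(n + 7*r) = n^2 + 7*n*r - n - 7*r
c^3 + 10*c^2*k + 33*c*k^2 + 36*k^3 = (c + 3*k)^2*(c + 4*k)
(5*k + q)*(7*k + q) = 35*k^2 + 12*k*q + q^2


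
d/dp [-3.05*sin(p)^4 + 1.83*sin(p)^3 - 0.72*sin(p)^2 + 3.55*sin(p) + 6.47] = (-12.2*sin(p)^3 + 5.49*sin(p)^2 - 1.44*sin(p) + 3.55)*cos(p)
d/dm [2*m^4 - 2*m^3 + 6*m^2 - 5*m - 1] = 8*m^3 - 6*m^2 + 12*m - 5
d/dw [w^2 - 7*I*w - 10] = 2*w - 7*I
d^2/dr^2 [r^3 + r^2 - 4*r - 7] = 6*r + 2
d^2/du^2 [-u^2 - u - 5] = -2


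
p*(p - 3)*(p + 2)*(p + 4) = p^4 + 3*p^3 - 10*p^2 - 24*p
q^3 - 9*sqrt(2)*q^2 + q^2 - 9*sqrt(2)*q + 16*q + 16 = (q + 1)*(q - 8*sqrt(2))*(q - sqrt(2))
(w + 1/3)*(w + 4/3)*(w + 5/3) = w^3 + 10*w^2/3 + 29*w/9 + 20/27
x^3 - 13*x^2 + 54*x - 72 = (x - 6)*(x - 4)*(x - 3)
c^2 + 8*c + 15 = (c + 3)*(c + 5)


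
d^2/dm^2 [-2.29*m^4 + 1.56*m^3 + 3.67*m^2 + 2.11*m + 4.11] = -27.48*m^2 + 9.36*m + 7.34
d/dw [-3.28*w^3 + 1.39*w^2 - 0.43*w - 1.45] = -9.84*w^2 + 2.78*w - 0.43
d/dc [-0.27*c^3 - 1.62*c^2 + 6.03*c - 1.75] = -0.81*c^2 - 3.24*c + 6.03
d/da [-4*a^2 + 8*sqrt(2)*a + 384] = -8*a + 8*sqrt(2)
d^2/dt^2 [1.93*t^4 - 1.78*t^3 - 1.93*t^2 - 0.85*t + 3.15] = 23.16*t^2 - 10.68*t - 3.86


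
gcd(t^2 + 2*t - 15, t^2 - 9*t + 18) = t - 3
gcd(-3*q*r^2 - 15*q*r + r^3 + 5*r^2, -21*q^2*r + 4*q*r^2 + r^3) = 3*q*r - r^2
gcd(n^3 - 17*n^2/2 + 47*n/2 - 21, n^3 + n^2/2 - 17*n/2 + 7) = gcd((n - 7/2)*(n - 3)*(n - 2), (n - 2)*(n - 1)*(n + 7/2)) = n - 2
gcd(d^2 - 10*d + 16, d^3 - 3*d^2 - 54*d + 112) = d^2 - 10*d + 16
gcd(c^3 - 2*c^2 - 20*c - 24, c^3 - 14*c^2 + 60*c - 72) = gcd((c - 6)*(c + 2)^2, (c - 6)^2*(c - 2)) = c - 6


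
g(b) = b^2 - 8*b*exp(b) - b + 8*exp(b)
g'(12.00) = -15624436.98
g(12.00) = -14322289.64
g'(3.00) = -477.05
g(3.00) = -315.37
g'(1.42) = -45.16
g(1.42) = -13.30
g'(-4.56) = -9.74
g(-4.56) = 25.82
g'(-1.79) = -2.19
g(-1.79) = 8.72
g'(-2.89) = -5.50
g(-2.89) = 12.97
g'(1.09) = -24.76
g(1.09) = -2.04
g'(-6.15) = -13.20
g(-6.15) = 44.09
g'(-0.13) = -0.35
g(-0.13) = 8.08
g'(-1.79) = -2.19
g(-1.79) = 8.72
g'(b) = -8*b*exp(b) + 2*b - 1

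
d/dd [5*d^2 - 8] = 10*d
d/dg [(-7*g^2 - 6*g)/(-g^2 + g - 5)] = (-13*g^2 + 70*g + 30)/(g^4 - 2*g^3 + 11*g^2 - 10*g + 25)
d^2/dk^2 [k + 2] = 0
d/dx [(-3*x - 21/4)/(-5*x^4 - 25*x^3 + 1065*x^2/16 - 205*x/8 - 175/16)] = 24*(-96*x^4 - 544*x^3 - 414*x^2 + 1491*x - 217)/(5*(256*x^8 + 2560*x^7 - 416*x^6 - 31456*x^5 + 59609*x^4 - 29332*x^3 - 8186*x^2 + 5740*x + 1225))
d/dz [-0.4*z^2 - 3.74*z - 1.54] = -0.8*z - 3.74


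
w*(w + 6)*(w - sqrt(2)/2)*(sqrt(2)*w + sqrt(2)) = sqrt(2)*w^4 - w^3 + 7*sqrt(2)*w^3 - 7*w^2 + 6*sqrt(2)*w^2 - 6*w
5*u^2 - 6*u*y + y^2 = (-5*u + y)*(-u + y)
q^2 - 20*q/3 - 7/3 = (q - 7)*(q + 1/3)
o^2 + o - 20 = (o - 4)*(o + 5)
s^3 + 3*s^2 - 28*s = s*(s - 4)*(s + 7)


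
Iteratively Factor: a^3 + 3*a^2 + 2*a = (a)*(a^2 + 3*a + 2) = a*(a + 1)*(a + 2)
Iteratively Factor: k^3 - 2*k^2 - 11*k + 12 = (k + 3)*(k^2 - 5*k + 4) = (k - 1)*(k + 3)*(k - 4)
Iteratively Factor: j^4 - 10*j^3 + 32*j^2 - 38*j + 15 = (j - 5)*(j^3 - 5*j^2 + 7*j - 3) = (j - 5)*(j - 3)*(j^2 - 2*j + 1) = (j - 5)*(j - 3)*(j - 1)*(j - 1)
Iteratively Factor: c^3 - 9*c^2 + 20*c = (c - 5)*(c^2 - 4*c) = (c - 5)*(c - 4)*(c)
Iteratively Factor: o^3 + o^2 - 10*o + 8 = (o - 2)*(o^2 + 3*o - 4) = (o - 2)*(o + 4)*(o - 1)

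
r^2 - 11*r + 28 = (r - 7)*(r - 4)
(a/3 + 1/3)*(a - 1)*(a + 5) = a^3/3 + 5*a^2/3 - a/3 - 5/3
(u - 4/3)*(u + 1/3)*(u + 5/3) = u^3 + 2*u^2/3 - 19*u/9 - 20/27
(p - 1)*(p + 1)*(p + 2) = p^3 + 2*p^2 - p - 2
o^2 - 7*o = o*(o - 7)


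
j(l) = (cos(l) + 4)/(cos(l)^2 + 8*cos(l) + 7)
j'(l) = (2*sin(l)*cos(l) + 8*sin(l))*(cos(l) + 4)/(cos(l)^2 + 8*cos(l) + 7)^2 - sin(l)/(cos(l)^2 + 8*cos(l) + 7) = (cos(l)^2 + 8*cos(l) + 25)*sin(l)/(cos(l)^2 + 8*cos(l) + 7)^2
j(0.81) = 0.36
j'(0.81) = 0.13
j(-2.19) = 1.27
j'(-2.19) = -2.32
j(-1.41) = 0.50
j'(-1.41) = -0.38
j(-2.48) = 2.45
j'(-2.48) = -6.91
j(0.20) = 0.32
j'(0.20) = 0.03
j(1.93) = 0.85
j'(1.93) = 1.12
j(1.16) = 0.42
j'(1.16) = 0.24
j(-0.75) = 0.35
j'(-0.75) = -0.12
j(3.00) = 50.05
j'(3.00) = 704.54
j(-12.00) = 0.33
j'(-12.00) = 0.08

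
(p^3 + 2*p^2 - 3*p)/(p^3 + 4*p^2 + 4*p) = (p^2 + 2*p - 3)/(p^2 + 4*p + 4)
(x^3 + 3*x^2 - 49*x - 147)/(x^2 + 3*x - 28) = (x^2 - 4*x - 21)/(x - 4)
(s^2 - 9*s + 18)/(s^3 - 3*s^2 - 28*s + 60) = (s - 3)/(s^2 + 3*s - 10)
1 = 1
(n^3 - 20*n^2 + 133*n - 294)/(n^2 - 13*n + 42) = n - 7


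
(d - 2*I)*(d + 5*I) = d^2 + 3*I*d + 10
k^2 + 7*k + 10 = (k + 2)*(k + 5)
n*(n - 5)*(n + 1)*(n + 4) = n^4 - 21*n^2 - 20*n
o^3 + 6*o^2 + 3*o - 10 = (o - 1)*(o + 2)*(o + 5)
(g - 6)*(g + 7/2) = g^2 - 5*g/2 - 21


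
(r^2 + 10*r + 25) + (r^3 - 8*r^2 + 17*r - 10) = r^3 - 7*r^2 + 27*r + 15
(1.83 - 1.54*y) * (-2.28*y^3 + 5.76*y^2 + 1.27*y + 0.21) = 3.5112*y^4 - 13.0428*y^3 + 8.585*y^2 + 2.0007*y + 0.3843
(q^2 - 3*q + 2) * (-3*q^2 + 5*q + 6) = -3*q^4 + 14*q^3 - 15*q^2 - 8*q + 12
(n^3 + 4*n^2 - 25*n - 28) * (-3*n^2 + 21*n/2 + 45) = -3*n^5 - 3*n^4/2 + 162*n^3 + 3*n^2/2 - 1419*n - 1260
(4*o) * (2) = 8*o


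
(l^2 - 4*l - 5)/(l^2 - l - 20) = (l + 1)/(l + 4)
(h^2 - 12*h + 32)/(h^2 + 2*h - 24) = (h - 8)/(h + 6)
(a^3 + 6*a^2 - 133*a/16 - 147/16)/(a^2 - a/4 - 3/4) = (4*a^2 + 21*a - 49)/(4*(a - 1))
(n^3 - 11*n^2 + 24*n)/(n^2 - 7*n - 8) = n*(n - 3)/(n + 1)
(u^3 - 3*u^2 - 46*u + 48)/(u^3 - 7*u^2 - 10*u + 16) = (u + 6)/(u + 2)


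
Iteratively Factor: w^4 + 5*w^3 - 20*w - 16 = (w + 1)*(w^3 + 4*w^2 - 4*w - 16) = (w + 1)*(w + 4)*(w^2 - 4) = (w - 2)*(w + 1)*(w + 4)*(w + 2)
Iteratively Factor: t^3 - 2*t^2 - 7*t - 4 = (t + 1)*(t^2 - 3*t - 4) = (t + 1)^2*(t - 4)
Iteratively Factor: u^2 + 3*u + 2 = (u + 1)*(u + 2)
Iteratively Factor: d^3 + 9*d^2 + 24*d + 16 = (d + 4)*(d^2 + 5*d + 4) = (d + 1)*(d + 4)*(d + 4)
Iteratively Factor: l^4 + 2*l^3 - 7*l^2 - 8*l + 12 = (l - 1)*(l^3 + 3*l^2 - 4*l - 12) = (l - 1)*(l + 2)*(l^2 + l - 6) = (l - 2)*(l - 1)*(l + 2)*(l + 3)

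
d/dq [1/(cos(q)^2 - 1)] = 2*cos(q)/sin(q)^3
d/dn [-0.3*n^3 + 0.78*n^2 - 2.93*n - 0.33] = -0.9*n^2 + 1.56*n - 2.93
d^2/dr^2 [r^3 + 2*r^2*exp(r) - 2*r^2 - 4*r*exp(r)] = 2*r^2*exp(r) + 4*r*exp(r) + 6*r - 4*exp(r) - 4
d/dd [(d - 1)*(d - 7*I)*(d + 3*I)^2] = 4*d^3 - 3*d^2*(1 + I) + 2*d*(33 + I) - 33 + 63*I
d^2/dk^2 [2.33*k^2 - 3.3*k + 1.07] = 4.66000000000000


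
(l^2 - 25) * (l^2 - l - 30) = l^4 - l^3 - 55*l^2 + 25*l + 750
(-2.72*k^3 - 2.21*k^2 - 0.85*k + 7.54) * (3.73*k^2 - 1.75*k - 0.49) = -10.1456*k^5 - 3.4833*k^4 + 2.0298*k^3 + 30.6946*k^2 - 12.7785*k - 3.6946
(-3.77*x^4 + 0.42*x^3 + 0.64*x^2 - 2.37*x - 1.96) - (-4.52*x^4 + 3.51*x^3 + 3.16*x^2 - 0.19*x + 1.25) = 0.75*x^4 - 3.09*x^3 - 2.52*x^2 - 2.18*x - 3.21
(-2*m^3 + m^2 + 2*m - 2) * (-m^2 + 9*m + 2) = 2*m^5 - 19*m^4 + 3*m^3 + 22*m^2 - 14*m - 4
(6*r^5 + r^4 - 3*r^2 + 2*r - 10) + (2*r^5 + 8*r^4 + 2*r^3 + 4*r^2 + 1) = 8*r^5 + 9*r^4 + 2*r^3 + r^2 + 2*r - 9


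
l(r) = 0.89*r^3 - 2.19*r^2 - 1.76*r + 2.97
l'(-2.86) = 32.61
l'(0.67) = -3.50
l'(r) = 2.67*r^2 - 4.38*r - 1.76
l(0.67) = 1.08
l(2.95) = 1.57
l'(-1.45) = 10.20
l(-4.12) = -89.19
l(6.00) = 105.81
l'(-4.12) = 61.61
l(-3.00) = -35.49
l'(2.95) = 8.55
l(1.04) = -0.23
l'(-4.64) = 76.05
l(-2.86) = -30.73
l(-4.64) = -124.92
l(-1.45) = -1.80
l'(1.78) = -1.10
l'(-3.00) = 35.41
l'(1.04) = -3.43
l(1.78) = -2.08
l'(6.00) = 68.08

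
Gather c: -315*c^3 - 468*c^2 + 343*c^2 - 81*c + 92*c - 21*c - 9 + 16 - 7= -315*c^3 - 125*c^2 - 10*c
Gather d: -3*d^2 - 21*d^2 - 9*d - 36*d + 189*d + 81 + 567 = -24*d^2 + 144*d + 648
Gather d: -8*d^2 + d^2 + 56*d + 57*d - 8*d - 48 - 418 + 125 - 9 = -7*d^2 + 105*d - 350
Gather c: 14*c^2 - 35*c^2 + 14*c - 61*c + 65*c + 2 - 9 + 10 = -21*c^2 + 18*c + 3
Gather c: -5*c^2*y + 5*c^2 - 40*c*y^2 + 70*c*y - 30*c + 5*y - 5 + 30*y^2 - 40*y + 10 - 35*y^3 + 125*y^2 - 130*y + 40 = c^2*(5 - 5*y) + c*(-40*y^2 + 70*y - 30) - 35*y^3 + 155*y^2 - 165*y + 45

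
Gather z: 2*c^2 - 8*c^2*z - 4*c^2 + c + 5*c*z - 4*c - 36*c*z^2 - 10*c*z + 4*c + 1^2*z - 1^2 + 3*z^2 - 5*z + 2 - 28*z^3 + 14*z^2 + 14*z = -2*c^2 + c - 28*z^3 + z^2*(17 - 36*c) + z*(-8*c^2 - 5*c + 10) + 1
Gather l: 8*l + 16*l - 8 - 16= 24*l - 24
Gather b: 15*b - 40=15*b - 40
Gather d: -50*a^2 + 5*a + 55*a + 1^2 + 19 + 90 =-50*a^2 + 60*a + 110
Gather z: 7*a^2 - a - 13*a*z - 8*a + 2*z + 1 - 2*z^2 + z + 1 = 7*a^2 - 9*a - 2*z^2 + z*(3 - 13*a) + 2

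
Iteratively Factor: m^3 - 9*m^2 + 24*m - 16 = (m - 1)*(m^2 - 8*m + 16) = (m - 4)*(m - 1)*(m - 4)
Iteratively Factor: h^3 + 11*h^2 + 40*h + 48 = (h + 3)*(h^2 + 8*h + 16) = (h + 3)*(h + 4)*(h + 4)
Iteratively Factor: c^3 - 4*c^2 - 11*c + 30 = (c - 5)*(c^2 + c - 6) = (c - 5)*(c - 2)*(c + 3)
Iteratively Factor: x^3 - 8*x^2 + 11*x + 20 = (x - 5)*(x^2 - 3*x - 4) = (x - 5)*(x - 4)*(x + 1)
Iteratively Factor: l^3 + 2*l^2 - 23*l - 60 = (l + 4)*(l^2 - 2*l - 15) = (l + 3)*(l + 4)*(l - 5)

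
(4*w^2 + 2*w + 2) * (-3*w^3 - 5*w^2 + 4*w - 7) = -12*w^5 - 26*w^4 - 30*w^2 - 6*w - 14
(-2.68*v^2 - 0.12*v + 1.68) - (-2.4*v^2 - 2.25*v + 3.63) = -0.28*v^2 + 2.13*v - 1.95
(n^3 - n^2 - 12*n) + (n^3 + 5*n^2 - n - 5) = 2*n^3 + 4*n^2 - 13*n - 5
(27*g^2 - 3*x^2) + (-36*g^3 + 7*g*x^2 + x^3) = -36*g^3 + 27*g^2 + 7*g*x^2 + x^3 - 3*x^2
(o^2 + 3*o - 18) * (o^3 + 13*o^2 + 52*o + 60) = o^5 + 16*o^4 + 73*o^3 - 18*o^2 - 756*o - 1080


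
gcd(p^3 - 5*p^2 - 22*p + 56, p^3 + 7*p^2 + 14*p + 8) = p + 4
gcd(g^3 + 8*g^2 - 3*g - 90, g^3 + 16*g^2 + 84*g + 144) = g + 6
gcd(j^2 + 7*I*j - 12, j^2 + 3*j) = 1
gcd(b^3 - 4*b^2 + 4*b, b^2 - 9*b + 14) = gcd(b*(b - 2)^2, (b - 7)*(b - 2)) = b - 2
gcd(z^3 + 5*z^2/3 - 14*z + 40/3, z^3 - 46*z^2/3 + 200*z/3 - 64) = z - 4/3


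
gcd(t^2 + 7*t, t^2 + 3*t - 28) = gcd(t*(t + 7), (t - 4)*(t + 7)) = t + 7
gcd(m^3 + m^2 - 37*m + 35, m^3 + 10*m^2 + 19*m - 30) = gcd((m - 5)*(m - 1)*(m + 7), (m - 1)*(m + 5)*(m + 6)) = m - 1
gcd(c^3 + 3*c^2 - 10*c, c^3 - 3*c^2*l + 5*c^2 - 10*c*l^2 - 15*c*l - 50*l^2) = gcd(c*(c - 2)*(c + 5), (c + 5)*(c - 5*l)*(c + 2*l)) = c + 5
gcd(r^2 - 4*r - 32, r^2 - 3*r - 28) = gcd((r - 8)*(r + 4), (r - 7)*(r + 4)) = r + 4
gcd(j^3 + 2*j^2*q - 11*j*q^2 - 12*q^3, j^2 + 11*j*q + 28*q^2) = j + 4*q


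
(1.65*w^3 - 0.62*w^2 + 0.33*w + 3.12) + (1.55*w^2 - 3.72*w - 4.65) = 1.65*w^3 + 0.93*w^2 - 3.39*w - 1.53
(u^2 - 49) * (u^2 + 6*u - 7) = u^4 + 6*u^3 - 56*u^2 - 294*u + 343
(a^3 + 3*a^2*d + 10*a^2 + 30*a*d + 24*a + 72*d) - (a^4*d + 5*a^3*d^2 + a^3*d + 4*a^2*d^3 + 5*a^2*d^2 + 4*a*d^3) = -a^4*d - 5*a^3*d^2 - a^3*d + a^3 - 4*a^2*d^3 - 5*a^2*d^2 + 3*a^2*d + 10*a^2 - 4*a*d^3 + 30*a*d + 24*a + 72*d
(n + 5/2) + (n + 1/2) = 2*n + 3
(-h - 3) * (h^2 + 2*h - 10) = -h^3 - 5*h^2 + 4*h + 30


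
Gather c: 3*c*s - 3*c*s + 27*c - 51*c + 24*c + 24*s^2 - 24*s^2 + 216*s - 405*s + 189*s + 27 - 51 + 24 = 0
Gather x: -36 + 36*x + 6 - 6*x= 30*x - 30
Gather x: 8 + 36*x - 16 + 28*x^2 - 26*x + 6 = 28*x^2 + 10*x - 2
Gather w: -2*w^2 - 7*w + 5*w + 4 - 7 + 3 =-2*w^2 - 2*w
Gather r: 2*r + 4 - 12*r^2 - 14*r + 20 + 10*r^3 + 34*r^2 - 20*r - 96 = 10*r^3 + 22*r^2 - 32*r - 72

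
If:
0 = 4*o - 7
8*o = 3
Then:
No Solution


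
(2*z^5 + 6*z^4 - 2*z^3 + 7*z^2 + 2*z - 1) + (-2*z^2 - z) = 2*z^5 + 6*z^4 - 2*z^3 + 5*z^2 + z - 1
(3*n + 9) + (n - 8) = 4*n + 1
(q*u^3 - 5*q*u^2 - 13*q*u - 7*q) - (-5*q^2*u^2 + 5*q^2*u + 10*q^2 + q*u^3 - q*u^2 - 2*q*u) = 5*q^2*u^2 - 5*q^2*u - 10*q^2 - 4*q*u^2 - 11*q*u - 7*q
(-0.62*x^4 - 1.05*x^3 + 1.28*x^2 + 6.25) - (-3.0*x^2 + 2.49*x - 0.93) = -0.62*x^4 - 1.05*x^3 + 4.28*x^2 - 2.49*x + 7.18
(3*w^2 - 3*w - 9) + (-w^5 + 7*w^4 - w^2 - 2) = -w^5 + 7*w^4 + 2*w^2 - 3*w - 11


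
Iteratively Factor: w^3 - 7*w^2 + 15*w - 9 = (w - 1)*(w^2 - 6*w + 9) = (w - 3)*(w - 1)*(w - 3)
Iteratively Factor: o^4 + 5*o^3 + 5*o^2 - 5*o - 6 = (o + 3)*(o^3 + 2*o^2 - o - 2) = (o + 1)*(o + 3)*(o^2 + o - 2) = (o - 1)*(o + 1)*(o + 3)*(o + 2)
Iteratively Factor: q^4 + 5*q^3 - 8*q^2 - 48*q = (q)*(q^3 + 5*q^2 - 8*q - 48) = q*(q - 3)*(q^2 + 8*q + 16) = q*(q - 3)*(q + 4)*(q + 4)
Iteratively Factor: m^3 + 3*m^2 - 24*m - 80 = (m - 5)*(m^2 + 8*m + 16) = (m - 5)*(m + 4)*(m + 4)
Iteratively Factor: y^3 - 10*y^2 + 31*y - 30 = (y - 2)*(y^2 - 8*y + 15) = (y - 5)*(y - 2)*(y - 3)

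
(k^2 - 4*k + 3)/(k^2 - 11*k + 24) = (k - 1)/(k - 8)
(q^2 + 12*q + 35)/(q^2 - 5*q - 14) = (q^2 + 12*q + 35)/(q^2 - 5*q - 14)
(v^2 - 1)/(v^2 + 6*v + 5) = (v - 1)/(v + 5)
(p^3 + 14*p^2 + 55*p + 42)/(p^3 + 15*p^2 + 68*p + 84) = (p + 1)/(p + 2)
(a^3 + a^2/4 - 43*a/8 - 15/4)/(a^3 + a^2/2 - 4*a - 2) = (8*a^2 - 14*a - 15)/(4*(2*a^2 - 3*a - 2))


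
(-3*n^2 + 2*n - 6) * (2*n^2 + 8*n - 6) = -6*n^4 - 20*n^3 + 22*n^2 - 60*n + 36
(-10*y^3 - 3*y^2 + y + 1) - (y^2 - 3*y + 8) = -10*y^3 - 4*y^2 + 4*y - 7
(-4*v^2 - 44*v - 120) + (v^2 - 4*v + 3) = -3*v^2 - 48*v - 117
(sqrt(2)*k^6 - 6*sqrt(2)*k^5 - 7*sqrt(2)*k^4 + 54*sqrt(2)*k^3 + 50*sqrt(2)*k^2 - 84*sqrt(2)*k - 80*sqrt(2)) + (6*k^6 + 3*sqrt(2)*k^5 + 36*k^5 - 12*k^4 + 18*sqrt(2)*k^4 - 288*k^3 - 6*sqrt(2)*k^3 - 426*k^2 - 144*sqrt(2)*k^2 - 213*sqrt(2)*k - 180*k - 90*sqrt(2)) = sqrt(2)*k^6 + 6*k^6 - 3*sqrt(2)*k^5 + 36*k^5 - 12*k^4 + 11*sqrt(2)*k^4 - 288*k^3 + 48*sqrt(2)*k^3 - 426*k^2 - 94*sqrt(2)*k^2 - 297*sqrt(2)*k - 180*k - 170*sqrt(2)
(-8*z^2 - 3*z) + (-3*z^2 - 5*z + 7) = -11*z^2 - 8*z + 7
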